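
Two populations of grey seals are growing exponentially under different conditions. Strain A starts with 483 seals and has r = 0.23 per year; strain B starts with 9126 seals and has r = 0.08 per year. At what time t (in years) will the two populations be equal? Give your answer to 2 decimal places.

19.59 years

Set 483·e^(0.23t) = 9126·e^(0.08t).
e^((0.23 − 0.08)t) = 9126/483 → e^(0.15·t) = 18.894.
0.15·t = ln(18.894) = 2.9389, so t = 2.9389/0.15 = 19.592.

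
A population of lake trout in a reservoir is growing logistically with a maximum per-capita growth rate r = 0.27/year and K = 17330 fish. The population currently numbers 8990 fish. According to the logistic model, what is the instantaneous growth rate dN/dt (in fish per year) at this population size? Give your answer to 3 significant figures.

dN/dt = rN(1 − N/K) = 0.27 × 8990 × (1 − 8990/17330).
1 − 8990/17330 = 0.48125; dN/dt = 0.27 × 8990 × 0.48125 = 1168.1.

1170 fish per year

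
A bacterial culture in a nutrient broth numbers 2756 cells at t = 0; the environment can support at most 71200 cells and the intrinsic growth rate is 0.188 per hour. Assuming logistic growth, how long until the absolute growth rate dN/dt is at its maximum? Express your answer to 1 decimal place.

17.1 hours

Logistic growth is fastest at N = K/2 = 35600.
A = (K − N₀)/N₀ = 24.835. Set K/(1 + A·e^(−rt)) = K/2 → A·e^(−rt) = 1.
e^(−0.188t) = 1/24.835 = 0.0402665, so t = ln(24.835)/0.188 = 3.2122/0.188 = 17.086.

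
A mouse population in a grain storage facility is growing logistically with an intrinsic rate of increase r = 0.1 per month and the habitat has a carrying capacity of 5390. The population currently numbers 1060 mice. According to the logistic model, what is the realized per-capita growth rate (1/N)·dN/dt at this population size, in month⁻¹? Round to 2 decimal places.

(1/N)·dN/dt = r(1 − N/K) = 0.1 × (1 − 1060/5390).
= 0.1 × 0.80334 = 0.080334.

0.08 per month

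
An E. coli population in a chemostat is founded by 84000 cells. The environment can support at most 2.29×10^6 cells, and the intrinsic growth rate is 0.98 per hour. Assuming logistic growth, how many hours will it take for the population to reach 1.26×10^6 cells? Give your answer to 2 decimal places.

3.54 hours

A = (K − N₀)/N₀ = (2.29×10^6 − 84000)/84000 = 26.262.
Solve 2.29×10^6/(1 + 26.262·e^(−0.98t)) = 1.26×10^6: 1 + 26.262·e^(−0.98t) = 1.8175, so e^(−0.98t) = 0.0311272.
−0.98·t = ln(0.0311272) = -3.4697, so t = 3.4697/0.98 = 3.5405.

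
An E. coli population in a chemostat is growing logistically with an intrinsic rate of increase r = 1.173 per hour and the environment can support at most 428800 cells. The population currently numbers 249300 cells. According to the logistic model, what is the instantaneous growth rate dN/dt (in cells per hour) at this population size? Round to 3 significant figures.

dN/dt = rN(1 − N/K) = 1.173 × 249300 × (1 − 249300/428800).
1 − 249300/428800 = 0.41861; dN/dt = 1.173 × 249300 × 0.41861 = 1.22414×10^5.

122000 cells per hour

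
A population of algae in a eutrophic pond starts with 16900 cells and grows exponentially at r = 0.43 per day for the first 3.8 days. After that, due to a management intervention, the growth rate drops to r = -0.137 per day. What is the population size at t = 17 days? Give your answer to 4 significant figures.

14200 cells

Phase 1: N(3.8) = 16900·e^(0.43×3.8) = 16900·e^1.634 = 86601.2.
Phase 2 runs for 17 − 3.8 = 13.2 days at r = -0.137.
N(17) = 86601.2·e^(-0.137×13.2) = 86601.2·e^-1.808 = 14195.3.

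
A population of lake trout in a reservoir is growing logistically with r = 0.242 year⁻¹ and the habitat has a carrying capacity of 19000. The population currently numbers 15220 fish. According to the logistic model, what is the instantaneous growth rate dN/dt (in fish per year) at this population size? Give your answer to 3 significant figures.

dN/dt = rN(1 − N/K) = 0.242 × 15220 × (1 − 15220/19000).
1 − 15220/19000 = 0.19895; dN/dt = 0.242 × 15220 × 0.19895 = 732.77.

733 fish per year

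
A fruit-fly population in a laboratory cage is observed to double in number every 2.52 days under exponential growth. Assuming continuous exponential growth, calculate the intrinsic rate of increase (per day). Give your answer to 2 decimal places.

r = ln(2)/t_d = 0.6931/2.52 = 0.27506.

0.28 per day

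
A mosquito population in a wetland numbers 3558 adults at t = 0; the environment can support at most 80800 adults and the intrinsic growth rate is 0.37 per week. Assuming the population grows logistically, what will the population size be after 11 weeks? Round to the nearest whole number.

58946 adults

A = (K − N₀)/N₀ = (80800 − 3558)/3558 = 21.709.
N(t) = K/(1 + A·e^(−rt)) = 80800/(1 + 21.709×e^(−0.37×11)).
e^(−4.07) = 0.017077; denominator = 1 + 21.709×0.017077 = 1.3707.
N = 80800/1.3707 = 58946.3.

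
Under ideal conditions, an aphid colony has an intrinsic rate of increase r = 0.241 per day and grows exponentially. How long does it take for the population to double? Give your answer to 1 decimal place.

2.9 days

Doubling time t_d = ln(2)/r = 0.6931/0.241 = 2.8761.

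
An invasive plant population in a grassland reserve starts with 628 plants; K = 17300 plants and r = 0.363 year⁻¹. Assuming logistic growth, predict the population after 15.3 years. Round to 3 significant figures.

15700 plants

A = (K − N₀)/N₀ = (17300 − 628)/628 = 26.548.
N(t) = K/(1 + A·e^(−rt)) = 17300/(1 + 26.548×e^(−0.363×15.3)).
e^(−5.554) = 0.0038723; denominator = 1 + 26.548×0.0038723 = 1.1028.
N = 17300/1.1028 = 15687.3.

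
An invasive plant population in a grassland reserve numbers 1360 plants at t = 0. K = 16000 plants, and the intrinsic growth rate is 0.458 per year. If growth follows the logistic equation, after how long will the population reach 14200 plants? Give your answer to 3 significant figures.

A = (K − N₀)/N₀ = (16000 − 1360)/1360 = 10.765.
Solve 16000/(1 + 10.765·e^(−0.458t)) = 14200: 1 + 10.765·e^(−0.458t) = 1.1268, so e^(−0.458t) = 0.0117756.
−0.458·t = ln(0.0117756) = -4.4417, so t = 4.4417/0.458 = 9.6981.

9.70 years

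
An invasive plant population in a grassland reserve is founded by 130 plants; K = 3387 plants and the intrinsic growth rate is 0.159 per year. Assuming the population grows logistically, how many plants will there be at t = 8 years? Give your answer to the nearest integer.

A = (K − N₀)/N₀ = (3387 − 130)/130 = 25.054.
N(t) = K/(1 + A·e^(−rt)) = 3387/(1 + 25.054×e^(−0.159×8)).
e^(−1.272) = 0.28027; denominator = 1 + 25.054×0.28027 = 8.0219.
N = 3387/8.0219 = 422.222.

422 plants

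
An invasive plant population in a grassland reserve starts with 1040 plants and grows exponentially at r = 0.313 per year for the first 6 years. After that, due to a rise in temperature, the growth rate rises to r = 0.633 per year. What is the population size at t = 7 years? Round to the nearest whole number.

12810 plants

Phase 1: N(6) = 1040·e^(0.313×6) = 1040·e^1.878 = 6802.03.
Phase 2 runs for 7 − 6 = 1 years at r = 0.633.
N(7) = 6802.03·e^(0.633×1) = 6802.03·e^0.633 = 12809.9.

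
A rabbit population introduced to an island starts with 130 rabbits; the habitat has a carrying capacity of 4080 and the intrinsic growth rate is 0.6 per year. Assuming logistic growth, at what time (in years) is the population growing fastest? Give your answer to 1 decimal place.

Logistic growth is fastest at N = K/2 = 2040.
A = (K − N₀)/N₀ = 30.385. Set K/(1 + A·e^(−rt)) = K/2 → A·e^(−rt) = 1.
e^(−0.6t) = 1/30.385 = 0.0329114, so t = ln(30.385)/0.6 = 3.4139/0.6 = 5.6899.

5.7 years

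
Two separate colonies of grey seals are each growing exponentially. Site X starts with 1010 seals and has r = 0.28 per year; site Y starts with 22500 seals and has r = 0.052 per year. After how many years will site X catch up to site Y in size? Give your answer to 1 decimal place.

Set 1010·e^(0.28t) = 22500·e^(0.052t).
e^((0.28 − 0.052)t) = 22500/1010 → e^(0.228·t) = 22.277.
0.228·t = ln(22.277) = 3.1036, so t = 3.1036/0.228 = 13.612.

13.6 years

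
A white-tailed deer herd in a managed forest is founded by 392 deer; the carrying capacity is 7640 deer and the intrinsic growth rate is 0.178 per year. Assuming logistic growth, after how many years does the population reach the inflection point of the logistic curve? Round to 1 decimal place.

Logistic growth is fastest at N = K/2 = 3820.
A = (K − N₀)/N₀ = 18.49. Set K/(1 + A·e^(−rt)) = K/2 → A·e^(−rt) = 1.
e^(−0.178t) = 1/18.49 = 0.0540839, so t = ln(18.49)/0.178 = 2.9172/0.178 = 16.389.

16.4 years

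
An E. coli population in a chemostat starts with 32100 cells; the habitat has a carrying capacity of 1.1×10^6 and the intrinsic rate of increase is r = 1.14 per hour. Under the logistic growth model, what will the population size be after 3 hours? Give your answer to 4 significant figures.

526800 cells

A = (K − N₀)/N₀ = (1.1×10^6 − 32100)/32100 = 33.268.
N(t) = K/(1 + A·e^(−rt)) = 1.1×10^6/(1 + 33.268×e^(−1.14×3)).
e^(−3.42) = 0.032712; denominator = 1 + 33.268×0.032712 = 2.0883.
N = 1.1×10^6/2.0883 = 526751.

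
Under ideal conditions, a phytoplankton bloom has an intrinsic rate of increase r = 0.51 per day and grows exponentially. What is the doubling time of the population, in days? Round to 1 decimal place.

1.4 days

Doubling time t_d = ln(2)/r = 0.6931/0.51 = 1.3591.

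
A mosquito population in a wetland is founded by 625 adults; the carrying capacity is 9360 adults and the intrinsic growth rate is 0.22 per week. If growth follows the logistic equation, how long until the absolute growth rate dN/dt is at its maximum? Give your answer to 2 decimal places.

Logistic growth is fastest at N = K/2 = 4680.
A = (K − N₀)/N₀ = 13.976. Set K/(1 + A·e^(−rt)) = K/2 → A·e^(−rt) = 1.
e^(−0.22t) = 1/13.976 = 0.0715512, so t = ln(13.976)/0.22 = 2.6373/0.22 = 11.988.

11.99 weeks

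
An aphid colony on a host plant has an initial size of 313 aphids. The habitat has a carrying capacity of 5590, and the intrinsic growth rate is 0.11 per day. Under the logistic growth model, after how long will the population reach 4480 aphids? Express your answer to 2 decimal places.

A = (K − N₀)/N₀ = (5590 − 313)/313 = 16.859.
Solve 5590/(1 + 16.859·e^(−0.11t)) = 4480: 1 + 16.859·e^(−0.11t) = 1.2478, so e^(−0.11t) = 0.0146961.
−0.11·t = ln(0.0146961) = -4.2202, so t = 4.2202/0.11 = 38.365.

38.37 days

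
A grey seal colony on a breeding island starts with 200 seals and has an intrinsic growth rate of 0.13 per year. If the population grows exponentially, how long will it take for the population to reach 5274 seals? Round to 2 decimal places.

25.17 years

Set N₀·e^(rt) = 5274: e^(0.13·t) = 5274/200 = 26.37.
0.13·t = ln(26.37) = 3.2722, so t = 3.2722/0.13 = 25.171.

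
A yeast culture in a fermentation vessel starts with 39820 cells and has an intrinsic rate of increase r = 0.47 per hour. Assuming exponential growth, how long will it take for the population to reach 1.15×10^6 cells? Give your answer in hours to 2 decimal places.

7.16 hours

Set N₀·e^(rt) = 1.15×10^6: e^(0.47·t) = 1.15×10^6/39820 = 28.88.
0.47·t = ln(28.88) = 3.3631, so t = 3.3631/0.47 = 7.1556.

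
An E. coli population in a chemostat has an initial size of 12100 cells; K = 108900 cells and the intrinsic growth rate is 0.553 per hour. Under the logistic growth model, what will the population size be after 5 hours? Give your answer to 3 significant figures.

A = (K − N₀)/N₀ = (108900 − 12100)/12100 = 8.
N(t) = K/(1 + A·e^(−rt)) = 108900/(1 + 8×e^(−0.553×5)).
e^(−2.765) = 0.062976; denominator = 1 + 8×0.062976 = 1.5038.
N = 108900/1.5038 = 72416.1.

72400 cells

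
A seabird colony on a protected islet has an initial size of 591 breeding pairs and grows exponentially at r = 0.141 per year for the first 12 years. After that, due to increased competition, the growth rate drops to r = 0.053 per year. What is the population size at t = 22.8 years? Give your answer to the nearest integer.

Phase 1: N(12) = 591·e^(0.141×12) = 591·e^1.692 = 3209.33.
Phase 2 runs for 22.8 − 12 = 10.8 years at r = 0.053.
N(22.8) = 3209.33·e^(0.053×10.8) = 3209.33·e^0.5724 = 5688.58.

5689 breeding pairs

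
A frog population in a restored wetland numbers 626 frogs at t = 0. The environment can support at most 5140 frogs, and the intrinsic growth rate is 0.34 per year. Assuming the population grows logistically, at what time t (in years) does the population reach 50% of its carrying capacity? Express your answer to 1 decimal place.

5.8 years

A = (K − N₀)/N₀ = (5140 − 626)/626 = 7.2109.
Solve 5140/(1 + 7.2109·e^(−0.34t)) = 2570: 1 + 7.2109·e^(−0.34t) = 2, so e^(−0.34t) = 0.13868.
−0.34·t = ln(0.13868) = -1.9756, so t = 1.9756/0.34 = 5.8106.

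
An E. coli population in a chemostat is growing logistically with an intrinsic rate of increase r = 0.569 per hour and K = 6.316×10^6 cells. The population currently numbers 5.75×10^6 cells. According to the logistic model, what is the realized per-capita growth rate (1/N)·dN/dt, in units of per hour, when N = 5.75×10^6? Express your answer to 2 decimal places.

0.05 per hour

(1/N)·dN/dt = r(1 − N/K) = 0.569 × (1 − 5.75×10^6/6.316×10^6).
= 0.569 × 0.089614 = 0.05099.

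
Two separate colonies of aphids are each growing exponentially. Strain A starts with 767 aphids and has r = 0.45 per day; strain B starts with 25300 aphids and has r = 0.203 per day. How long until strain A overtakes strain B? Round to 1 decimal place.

Set 767·e^(0.45t) = 25300·e^(0.203t).
e^((0.45 − 0.203)t) = 25300/767 → e^(0.247·t) = 32.986.
0.247·t = ln(32.986) = 3.4961, so t = 3.4961/0.247 = 14.154.

14.2 days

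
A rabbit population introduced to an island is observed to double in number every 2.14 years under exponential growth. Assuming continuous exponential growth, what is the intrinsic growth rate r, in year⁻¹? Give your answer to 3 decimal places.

r = ln(2)/t_d = 0.6931/2.14 = 0.3239.

0.324 per year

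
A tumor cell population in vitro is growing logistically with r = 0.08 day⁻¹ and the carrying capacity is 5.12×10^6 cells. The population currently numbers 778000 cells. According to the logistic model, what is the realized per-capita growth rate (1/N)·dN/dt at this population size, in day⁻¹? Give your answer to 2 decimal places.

(1/N)·dN/dt = r(1 − N/K) = 0.08 × (1 − 778000/5.12×10^6).
= 0.08 × 0.84805 = 0.067844.

0.07 per day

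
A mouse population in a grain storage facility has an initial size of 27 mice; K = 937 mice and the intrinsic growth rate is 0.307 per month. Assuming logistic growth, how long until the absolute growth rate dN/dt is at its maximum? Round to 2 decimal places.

11.46 months

Logistic growth is fastest at N = K/2 = 468.5.
A = (K − N₀)/N₀ = 33.704. Set K/(1 + A·e^(−rt)) = K/2 → A·e^(−rt) = 1.
e^(−0.307t) = 1/33.704 = 0.0296703, so t = ln(33.704)/0.307 = 3.5176/0.307 = 11.458.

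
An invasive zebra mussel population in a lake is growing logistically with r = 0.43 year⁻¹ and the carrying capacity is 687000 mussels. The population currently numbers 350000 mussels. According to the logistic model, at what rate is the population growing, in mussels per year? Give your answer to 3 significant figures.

dN/dt = rN(1 − N/K) = 0.43 × 350000 × (1 − 350000/687000).
1 − 350000/687000 = 0.49054; dN/dt = 0.43 × 350000 × 0.49054 = 73826.

73800 mussels per year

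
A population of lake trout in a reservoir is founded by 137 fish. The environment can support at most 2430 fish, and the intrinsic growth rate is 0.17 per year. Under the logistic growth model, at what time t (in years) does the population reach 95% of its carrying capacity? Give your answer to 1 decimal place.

A = (K − N₀)/N₀ = (2430 − 137)/137 = 16.737.
Solve 2430/(1 + 16.737·e^(−0.17t)) = 2308.5: 1 + 16.737·e^(−0.17t) = 1.0526, so e^(−0.17t) = 0.00314458.
−0.17·t = ln(0.00314458) = -5.7621, so t = 5.7621/0.17 = 33.895.

33.9 years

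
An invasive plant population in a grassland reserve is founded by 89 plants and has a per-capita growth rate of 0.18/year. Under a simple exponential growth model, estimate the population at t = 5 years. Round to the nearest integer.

219 plants

N(t) = N₀·e^(rt) = 89 × e^(0.18×5) = 89 × e^0.9.
e^0.9 ≈ 2.4596, so N ≈ 89 × 2.4596 = 218.905.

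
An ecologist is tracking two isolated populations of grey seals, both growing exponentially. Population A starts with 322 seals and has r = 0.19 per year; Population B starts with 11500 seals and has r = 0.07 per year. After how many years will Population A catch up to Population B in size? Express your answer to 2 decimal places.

Set 322·e^(0.19t) = 11500·e^(0.07t).
e^((0.19 − 0.07)t) = 11500/322 → e^(0.12·t) = 35.714.
0.12·t = ln(35.714) = 3.5756, so t = 3.5756/0.12 = 29.796.

29.80 years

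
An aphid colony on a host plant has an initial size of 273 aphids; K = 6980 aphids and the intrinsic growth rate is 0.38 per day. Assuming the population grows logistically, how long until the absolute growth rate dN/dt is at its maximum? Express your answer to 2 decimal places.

8.42 days

Logistic growth is fastest at N = K/2 = 3490.
A = (K − N₀)/N₀ = 24.568. Set K/(1 + A·e^(−rt)) = K/2 → A·e^(−rt) = 1.
e^(−0.38t) = 1/24.568 = 0.0407037, so t = ln(24.568)/0.38 = 3.2014/0.38 = 8.4248.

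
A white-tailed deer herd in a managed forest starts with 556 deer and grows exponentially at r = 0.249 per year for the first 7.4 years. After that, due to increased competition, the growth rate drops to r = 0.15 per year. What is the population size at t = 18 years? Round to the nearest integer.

Phase 1: N(7.4) = 556·e^(0.249×7.4) = 556·e^1.843 = 3509.99.
Phase 2 runs for 18 − 7.4 = 10.6 years at r = 0.15.
N(18) = 3509.99·e^(0.15×10.6) = 3509.99·e^1.59 = 17212.1.

17212 deer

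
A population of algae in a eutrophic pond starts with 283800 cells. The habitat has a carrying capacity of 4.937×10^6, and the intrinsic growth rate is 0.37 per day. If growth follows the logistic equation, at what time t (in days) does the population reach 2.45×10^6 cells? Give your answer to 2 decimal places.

A = (K − N₀)/N₀ = (4.937×10^6 − 283800)/283800 = 16.396.
Solve 4.937×10^6/(1 + 16.396·e^(−0.37t)) = 2.45×10^6: 1 + 16.396·e^(−0.37t) = 2.0151, so e^(−0.37t) = 0.0619114.
−0.37·t = ln(0.0619114) = -2.7821, so t = 2.7821/0.37 = 7.5191.

7.52 days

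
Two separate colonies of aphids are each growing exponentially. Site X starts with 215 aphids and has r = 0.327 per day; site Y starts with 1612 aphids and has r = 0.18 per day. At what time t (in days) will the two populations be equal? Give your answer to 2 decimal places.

Set 215·e^(0.327t) = 1612·e^(0.18t).
e^((0.327 − 0.18)t) = 1612/215 → e^(0.147·t) = 7.4977.
0.147·t = ln(7.4977) = 2.0146, so t = 2.0146/0.147 = 13.705.

13.70 days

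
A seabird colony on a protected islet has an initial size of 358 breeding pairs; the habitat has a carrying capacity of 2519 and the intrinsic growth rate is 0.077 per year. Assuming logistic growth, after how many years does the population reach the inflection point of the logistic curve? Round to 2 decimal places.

Logistic growth is fastest at N = K/2 = 1259.5.
A = (K − N₀)/N₀ = 6.0363. Set K/(1 + A·e^(−rt)) = K/2 → A·e^(−rt) = 1.
e^(−0.077t) = 1/6.0363 = 0.165664, so t = ln(6.0363)/0.077 = 1.7978/0.077 = 23.348.

23.35 years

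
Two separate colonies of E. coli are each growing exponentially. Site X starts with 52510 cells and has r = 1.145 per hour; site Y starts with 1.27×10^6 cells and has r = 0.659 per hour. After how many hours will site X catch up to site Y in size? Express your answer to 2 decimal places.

Set 52510·e^(1.145t) = 1.27×10^6·e^(0.659t).
e^((1.145 − 0.659)t) = 1.27×10^6/52510 → e^(0.486·t) = 24.186.
0.486·t = ln(24.186) = 3.1858, so t = 3.1858/0.486 = 6.5551.

6.56 hours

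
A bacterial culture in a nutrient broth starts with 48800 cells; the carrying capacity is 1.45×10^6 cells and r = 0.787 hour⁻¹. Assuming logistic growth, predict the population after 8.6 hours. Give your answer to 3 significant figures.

A = (K − N₀)/N₀ = (1.45×10^6 − 48800)/48800 = 28.713.
N(t) = K/(1 + A·e^(−rt)) = 1.45×10^6/(1 + 28.713×e^(−0.787×8.6)).
e^(−6.768) = 0.0011498; denominator = 1 + 28.713×0.0011498 = 1.033.
N = 1.45×10^6/1.033 = 1.403661×10^6.

1400000 cells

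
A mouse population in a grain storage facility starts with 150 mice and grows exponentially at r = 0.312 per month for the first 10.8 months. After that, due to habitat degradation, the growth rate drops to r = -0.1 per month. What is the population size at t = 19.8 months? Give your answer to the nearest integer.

1773 mice

Phase 1: N(10.8) = 150·e^(0.312×10.8) = 150·e^3.37 = 4360.03.
Phase 2 runs for 19.8 − 10.8 = 9 months at r = -0.1.
N(19.8) = 4360.03·e^(-0.1×9) = 4360.03·e^-0.9 = 1772.66.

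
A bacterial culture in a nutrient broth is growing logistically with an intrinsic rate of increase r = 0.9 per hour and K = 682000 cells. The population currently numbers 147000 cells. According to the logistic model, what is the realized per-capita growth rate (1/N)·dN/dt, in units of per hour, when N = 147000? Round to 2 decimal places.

(1/N)·dN/dt = r(1 − N/K) = 0.9 × (1 − 147000/682000).
= 0.9 × 0.78446 = 0.70601.

0.71 per hour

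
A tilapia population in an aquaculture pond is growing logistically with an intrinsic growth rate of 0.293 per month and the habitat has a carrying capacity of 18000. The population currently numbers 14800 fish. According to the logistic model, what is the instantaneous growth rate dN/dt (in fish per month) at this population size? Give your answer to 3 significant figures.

dN/dt = rN(1 − N/K) = 0.293 × 14800 × (1 − 14800/18000).
1 − 14800/18000 = 0.17778; dN/dt = 0.293 × 14800 × 0.17778 = 770.92.

771 fish per month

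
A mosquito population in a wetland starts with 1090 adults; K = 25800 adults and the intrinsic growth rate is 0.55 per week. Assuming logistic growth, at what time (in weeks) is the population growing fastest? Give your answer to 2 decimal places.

5.67 weeks

Logistic growth is fastest at N = K/2 = 12900.
A = (K − N₀)/N₀ = 22.67. Set K/(1 + A·e^(−rt)) = K/2 → A·e^(−rt) = 1.
e^(−0.55t) = 1/22.67 = 0.0441117, so t = ln(22.67)/0.55 = 3.121/0.55 = 5.6746.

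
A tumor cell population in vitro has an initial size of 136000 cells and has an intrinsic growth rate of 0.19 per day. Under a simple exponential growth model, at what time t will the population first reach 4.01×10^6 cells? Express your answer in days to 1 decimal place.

Set N₀·e^(rt) = 4.01×10^6: e^(0.19·t) = 4.01×10^6/136000 = 29.485.
0.19·t = ln(29.485) = 3.3839, so t = 3.3839/0.19 = 17.81.

17.8 days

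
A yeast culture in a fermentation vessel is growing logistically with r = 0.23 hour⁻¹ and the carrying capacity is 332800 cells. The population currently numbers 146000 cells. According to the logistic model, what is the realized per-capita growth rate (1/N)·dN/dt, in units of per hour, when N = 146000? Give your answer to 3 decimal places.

(1/N)·dN/dt = r(1 − N/K) = 0.23 × (1 − 146000/332800).
= 0.23 × 0.5613 = 0.1291.

0.129 per hour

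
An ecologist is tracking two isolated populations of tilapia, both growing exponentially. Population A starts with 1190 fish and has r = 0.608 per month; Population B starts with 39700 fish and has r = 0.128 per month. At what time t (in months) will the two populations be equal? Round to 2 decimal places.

Set 1190·e^(0.608t) = 39700·e^(0.128t).
e^((0.608 − 0.128)t) = 39700/1190 → e^(0.48·t) = 33.361.
0.48·t = ln(33.361) = 3.5074, so t = 3.5074/0.48 = 7.3071.

7.31 months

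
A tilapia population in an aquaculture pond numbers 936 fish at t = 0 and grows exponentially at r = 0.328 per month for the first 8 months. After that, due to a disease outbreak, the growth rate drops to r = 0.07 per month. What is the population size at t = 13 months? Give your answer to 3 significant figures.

18300 fish

Phase 1: N(8) = 936·e^(0.328×8) = 936·e^2.624 = 12908.2.
Phase 2 runs for 13 − 8 = 5 months at r = 0.07.
N(13) = 12908.2·e^(0.07×5) = 12908.2·e^0.35 = 18317.6.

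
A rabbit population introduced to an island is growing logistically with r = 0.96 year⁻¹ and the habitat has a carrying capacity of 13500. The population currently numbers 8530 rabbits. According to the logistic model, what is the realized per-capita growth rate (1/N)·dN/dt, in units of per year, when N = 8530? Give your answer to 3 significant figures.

(1/N)·dN/dt = r(1 − N/K) = 0.96 × (1 − 8530/13500).
= 0.96 × 0.36815 = 0.35342.

0.353 per year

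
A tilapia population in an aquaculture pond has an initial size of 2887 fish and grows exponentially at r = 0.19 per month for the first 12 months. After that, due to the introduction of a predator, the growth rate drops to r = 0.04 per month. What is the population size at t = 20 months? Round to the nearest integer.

38870 fish

Phase 1: N(12) = 2887·e^(0.19×12) = 2887·e^2.28 = 28225.3.
Phase 2 runs for 20 − 12 = 8 months at r = 0.04.
N(20) = 28225.3·e^(0.04×8) = 28225.3·e^0.32 = 38869.8.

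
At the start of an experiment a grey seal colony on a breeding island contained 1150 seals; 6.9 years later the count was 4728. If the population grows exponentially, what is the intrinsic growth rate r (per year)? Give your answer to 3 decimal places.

0.205 per year

From N(t) = N₀·e^(rt): e^(r·6.9) = 4728/1150 = 4.1113.
r·6.9 = ln(4.1113) = 1.4137, so r = 1.4137/6.9 = 0.20489.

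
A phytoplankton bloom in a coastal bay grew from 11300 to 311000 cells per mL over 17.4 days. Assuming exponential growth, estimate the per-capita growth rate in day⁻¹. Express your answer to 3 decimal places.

0.191 per day

From N(t) = N₀·e^(rt): e^(r·17.4) = 311000/11300 = 27.522.
r·17.4 = ln(27.522) = 3.315, so r = 3.315/17.4 = 0.19052.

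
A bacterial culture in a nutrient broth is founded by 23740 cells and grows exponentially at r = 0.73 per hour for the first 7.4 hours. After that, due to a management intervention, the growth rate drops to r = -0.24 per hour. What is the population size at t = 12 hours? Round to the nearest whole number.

1746137 cells

Phase 1: N(7.4) = 23740·e^(0.73×7.4) = 23740·e^5.402 = 5.266711×10^6.
Phase 2 runs for 12 − 7.4 = 4.6 hours at r = -0.24.
N(12) = 5.266711×10^6·e^(-0.24×4.6) = 5.266711×10^6·e^-1.104 = 1.746137×10^6.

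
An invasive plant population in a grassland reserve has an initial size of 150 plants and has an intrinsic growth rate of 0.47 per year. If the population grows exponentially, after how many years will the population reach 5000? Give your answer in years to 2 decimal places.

Set N₀·e^(rt) = 5000: e^(0.47·t) = 5000/150 = 33.333.
0.47·t = ln(33.333) = 3.5066, so t = 3.5066/0.47 = 7.4608.

7.46 years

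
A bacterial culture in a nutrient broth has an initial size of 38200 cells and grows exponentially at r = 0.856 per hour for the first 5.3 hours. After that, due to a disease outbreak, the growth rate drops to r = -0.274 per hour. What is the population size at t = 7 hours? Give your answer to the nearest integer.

2239114 cells

Phase 1: N(5.3) = 38200·e^(0.856×5.3) = 38200·e^4.537 = 3.567554×10^6.
Phase 2 runs for 7 − 5.3 = 1.7 hours at r = -0.274.
N(7) = 3.567554×10^6·e^(-0.274×1.7) = 3.567554×10^6·e^-0.4658 = 2.239114×10^6.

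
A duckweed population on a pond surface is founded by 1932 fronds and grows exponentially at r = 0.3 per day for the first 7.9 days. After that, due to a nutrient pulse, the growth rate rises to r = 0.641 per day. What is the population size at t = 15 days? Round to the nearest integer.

Phase 1: N(7.9) = 1932·e^(0.3×7.9) = 1932·e^2.37 = 20667.4.
Phase 2 runs for 15 − 7.9 = 7.1 days at r = 0.641.
N(15) = 20667.4·e^(0.641×7.1) = 20667.4·e^4.551 = 1.957955×10^6.

1957955 fronds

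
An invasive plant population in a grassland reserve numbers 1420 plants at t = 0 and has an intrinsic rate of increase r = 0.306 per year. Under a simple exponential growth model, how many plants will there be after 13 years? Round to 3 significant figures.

N(t) = N₀·e^(rt) = 1420 × e^(0.306×13) = 1420 × e^3.978.
e^3.978 ≈ 53.41, so N ≈ 1420 × 53.41 = 75842.4.

75800 plants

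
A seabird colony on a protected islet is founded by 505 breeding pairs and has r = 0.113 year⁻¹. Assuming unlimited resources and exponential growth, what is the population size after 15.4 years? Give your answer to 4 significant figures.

2878 breeding pairs

N(t) = N₀·e^(rt) = 505 × e^(0.113×15.4) = 505 × e^1.74.
e^1.74 ≈ 5.6985, so N ≈ 505 × 5.6985 = 2877.73.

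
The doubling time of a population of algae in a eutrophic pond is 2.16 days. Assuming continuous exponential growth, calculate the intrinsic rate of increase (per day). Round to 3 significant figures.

0.321 per day

r = ln(2)/t_d = 0.6931/2.16 = 0.3209.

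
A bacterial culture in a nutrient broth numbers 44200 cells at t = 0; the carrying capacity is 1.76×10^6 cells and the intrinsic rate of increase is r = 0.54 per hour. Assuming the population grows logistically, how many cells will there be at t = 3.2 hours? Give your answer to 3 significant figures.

223000 cells

A = (K − N₀)/N₀ = (1.76×10^6 − 44200)/44200 = 38.819.
N(t) = K/(1 + A·e^(−rt)) = 1.76×10^6/(1 + 38.819×e^(−0.54×3.2)).
e^(−1.728) = 0.17764; denominator = 1 + 38.819×0.17764 = 7.8958.
N = 1.76×10^6/7.8958 = 222904.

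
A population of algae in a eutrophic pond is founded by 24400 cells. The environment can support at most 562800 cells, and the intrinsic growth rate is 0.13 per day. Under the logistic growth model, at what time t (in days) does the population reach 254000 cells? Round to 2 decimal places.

A = (K − N₀)/N₀ = (562800 − 24400)/24400 = 22.066.
Solve 562800/(1 + 22.066·e^(−0.13t)) = 254000: 1 + 22.066·e^(−0.13t) = 2.2157, so e^(−0.13t) = 0.0550971.
−0.13·t = ln(0.0550971) = -2.8987, so t = 2.8987/0.13 = 22.297.

22.30 days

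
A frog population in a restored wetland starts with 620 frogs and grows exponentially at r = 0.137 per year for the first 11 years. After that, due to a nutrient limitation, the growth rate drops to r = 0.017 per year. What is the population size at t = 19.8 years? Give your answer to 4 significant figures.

Phase 1: N(11) = 620·e^(0.137×11) = 620·e^1.507 = 2798.17.
Phase 2 runs for 19.8 − 11 = 8.8 years at r = 0.017.
N(19.8) = 2798.17·e^(0.017×8.8) = 2798.17·e^0.1496 = 3249.7.

3250 frogs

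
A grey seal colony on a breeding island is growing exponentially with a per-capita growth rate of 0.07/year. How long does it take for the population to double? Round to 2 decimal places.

Doubling time t_d = ln(2)/r = 0.6931/0.07 = 9.9021.

9.90 years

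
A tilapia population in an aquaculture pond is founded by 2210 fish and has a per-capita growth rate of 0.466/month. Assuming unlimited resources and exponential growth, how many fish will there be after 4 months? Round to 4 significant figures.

N(t) = N₀·e^(rt) = 2210 × e^(0.466×4) = 2210 × e^1.864.
e^1.864 ≈ 6.4495, so N ≈ 2210 × 6.4495 = 14253.4.

14250 fish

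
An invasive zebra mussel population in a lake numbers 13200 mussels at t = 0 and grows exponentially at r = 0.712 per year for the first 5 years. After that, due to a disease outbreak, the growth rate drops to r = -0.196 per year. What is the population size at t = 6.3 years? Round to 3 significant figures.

360000 mussels

Phase 1: N(5) = 13200·e^(0.712×5) = 13200·e^3.56 = 464154.
Phase 2 runs for 6.3 − 5 = 1.3 years at r = -0.196.
N(6.3) = 464154·e^(-0.196×1.3) = 464154·e^-0.2548 = 359753.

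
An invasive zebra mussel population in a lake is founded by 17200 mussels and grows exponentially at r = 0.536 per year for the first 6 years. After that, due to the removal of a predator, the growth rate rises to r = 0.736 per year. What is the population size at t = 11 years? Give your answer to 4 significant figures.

17000000 mussels

Phase 1: N(6) = 17200·e^(0.536×6) = 17200·e^3.216 = 428765.
Phase 2 runs for 11 − 6 = 5 years at r = 0.736.
N(11) = 428765·e^(0.736×5) = 428765·e^3.68 = 1.699899×10^7.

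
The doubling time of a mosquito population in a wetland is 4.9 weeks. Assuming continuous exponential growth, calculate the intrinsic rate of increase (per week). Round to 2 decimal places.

0.14 per week

r = ln(2)/t_d = 0.6931/4.9 = 0.14146.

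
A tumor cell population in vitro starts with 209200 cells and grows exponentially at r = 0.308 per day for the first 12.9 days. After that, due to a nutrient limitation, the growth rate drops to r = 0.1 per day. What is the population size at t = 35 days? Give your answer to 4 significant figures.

101400000 cells

Phase 1: N(12.9) = 209200·e^(0.308×12.9) = 209200·e^3.973 = 1.111989×10^7.
Phase 2 runs for 35 − 12.9 = 22.1 days at r = 0.1.
N(35) = 1.111989×10^7·e^(0.1×22.1) = 1.111989×10^7·e^2.21 = 1.013658×10^8.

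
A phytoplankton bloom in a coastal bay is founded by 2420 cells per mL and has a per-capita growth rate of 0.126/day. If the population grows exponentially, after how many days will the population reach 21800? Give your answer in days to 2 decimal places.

Set N₀·e^(rt) = 21800: e^(0.126·t) = 21800/2420 = 9.0083.
0.126·t = ln(9.0083) = 2.1981, so t = 2.1981/0.126 = 17.446.

17.45 days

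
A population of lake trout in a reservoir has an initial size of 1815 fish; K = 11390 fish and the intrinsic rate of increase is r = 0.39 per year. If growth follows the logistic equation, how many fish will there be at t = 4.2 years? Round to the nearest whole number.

A = (K − N₀)/N₀ = (11390 − 1815)/1815 = 5.2755.
N(t) = K/(1 + A·e^(−rt)) = 11390/(1 + 5.2755×e^(−0.39×4.2)).
e^(−1.638) = 0.19437; denominator = 1 + 5.2755×0.19437 = 2.0254.
N = 11390/2.0254 = 5623.62.

5624 fish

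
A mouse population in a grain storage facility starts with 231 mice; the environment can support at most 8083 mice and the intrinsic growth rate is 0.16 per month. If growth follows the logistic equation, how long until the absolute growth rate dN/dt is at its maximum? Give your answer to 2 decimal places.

22.04 months

Logistic growth is fastest at N = K/2 = 4041.5.
A = (K − N₀)/N₀ = 33.991. Set K/(1 + A·e^(−rt)) = K/2 → A·e^(−rt) = 1.
e^(−0.16t) = 1/33.991 = 0.0294193, so t = ln(33.991)/0.16 = 3.5261/0.16 = 22.038.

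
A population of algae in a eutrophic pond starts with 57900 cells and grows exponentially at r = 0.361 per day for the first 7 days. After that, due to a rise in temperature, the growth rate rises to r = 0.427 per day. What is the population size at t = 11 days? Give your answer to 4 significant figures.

Phase 1: N(7) = 57900·e^(0.361×7) = 57900·e^2.527 = 724671.
Phase 2 runs for 11 − 7 = 4 days at r = 0.427.
N(11) = 724671·e^(0.427×4) = 724671·e^1.708 = 3.998671×10^6.

3999000 cells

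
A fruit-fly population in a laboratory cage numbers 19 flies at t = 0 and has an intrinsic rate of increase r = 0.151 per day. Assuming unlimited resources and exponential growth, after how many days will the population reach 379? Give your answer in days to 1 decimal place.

19.8 days

Set N₀·e^(rt) = 379: e^(0.151·t) = 379/19 = 19.947.
0.151·t = ln(19.947) = 2.9931, so t = 2.9931/0.151 = 19.822.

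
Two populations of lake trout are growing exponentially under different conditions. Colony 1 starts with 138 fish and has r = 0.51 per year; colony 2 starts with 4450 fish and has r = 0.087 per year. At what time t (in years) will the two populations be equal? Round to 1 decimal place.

8.2 years

Set 138·e^(0.51t) = 4450·e^(0.087t).
e^((0.51 − 0.087)t) = 4450/138 → e^(0.423·t) = 32.246.
0.423·t = ln(32.246) = 3.4734, so t = 3.4734/0.423 = 8.2114.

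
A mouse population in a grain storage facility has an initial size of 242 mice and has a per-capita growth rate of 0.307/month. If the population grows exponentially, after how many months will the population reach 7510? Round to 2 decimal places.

Set N₀·e^(rt) = 7510: e^(0.307·t) = 7510/242 = 31.033.
0.307·t = ln(31.033) = 3.4351, so t = 3.4351/0.307 = 11.189.

11.19 months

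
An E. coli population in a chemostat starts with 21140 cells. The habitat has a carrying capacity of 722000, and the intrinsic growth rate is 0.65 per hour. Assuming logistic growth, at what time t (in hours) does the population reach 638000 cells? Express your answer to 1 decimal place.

8.5 hours

A = (K − N₀)/N₀ = (722000 − 21140)/21140 = 33.153.
Solve 722000/(1 + 33.153·e^(−0.65t)) = 638000: 1 + 33.153·e^(−0.65t) = 1.1317, so e^(−0.65t) = 0.0039713.
−0.65·t = ln(0.0039713) = -5.5287, so t = 5.5287/0.65 = 8.5056.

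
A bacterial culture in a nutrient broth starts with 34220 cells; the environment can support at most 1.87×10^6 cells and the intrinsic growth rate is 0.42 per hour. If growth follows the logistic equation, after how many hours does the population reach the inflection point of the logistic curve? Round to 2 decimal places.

Logistic growth is fastest at N = K/2 = 935000.
A = (K − N₀)/N₀ = 53.646. Set K/(1 + A·e^(−rt)) = K/2 → A·e^(−rt) = 1.
e^(−0.42t) = 1/53.646 = 0.0186406, so t = ln(53.646)/0.42 = 3.9824/0.42 = 9.4819.

9.48 hours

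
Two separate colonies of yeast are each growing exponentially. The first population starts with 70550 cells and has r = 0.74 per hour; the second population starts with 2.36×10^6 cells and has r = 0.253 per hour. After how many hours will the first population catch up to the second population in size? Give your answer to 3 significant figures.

Set 70550·e^(0.74t) = 2.36×10^6·e^(0.253t).
e^((0.74 − 0.253)t) = 2.36×10^6/70550 → e^(0.487·t) = 33.451.
0.487·t = ln(33.451) = 3.5101, so t = 3.5101/0.487 = 7.2076.

7.21 hours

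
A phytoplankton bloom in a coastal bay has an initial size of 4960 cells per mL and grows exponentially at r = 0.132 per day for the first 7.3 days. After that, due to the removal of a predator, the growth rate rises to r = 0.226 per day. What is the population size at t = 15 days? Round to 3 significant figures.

74100 cells per mL

Phase 1: N(7.3) = 4960·e^(0.132×7.3) = 4960·e^0.9636 = 13000.7.
Phase 2 runs for 15 − 7.3 = 7.7 days at r = 0.226.
N(15) = 13000.7·e^(0.226×7.7) = 13000.7·e^1.74 = 74084.5.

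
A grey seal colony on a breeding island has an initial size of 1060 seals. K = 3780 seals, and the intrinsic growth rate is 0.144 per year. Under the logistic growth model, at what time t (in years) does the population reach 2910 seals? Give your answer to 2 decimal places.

14.93 years

A = (K − N₀)/N₀ = (3780 − 1060)/1060 = 2.566.
Solve 3780/(1 + 2.566·e^(−0.144t)) = 2910: 1 + 2.566·e^(−0.144t) = 1.299, so e^(−0.144t) = 0.11651.
−0.144·t = ln(0.11651) = -2.1498, so t = 2.1498/0.144 = 14.929.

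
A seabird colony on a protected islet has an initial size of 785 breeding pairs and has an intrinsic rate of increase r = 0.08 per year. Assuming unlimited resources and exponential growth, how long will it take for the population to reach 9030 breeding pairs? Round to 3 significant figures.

30.5 years

Set N₀·e^(rt) = 9030: e^(0.08·t) = 9030/785 = 11.503.
0.08·t = ln(11.503) = 2.4426, so t = 2.4426/0.08 = 30.533.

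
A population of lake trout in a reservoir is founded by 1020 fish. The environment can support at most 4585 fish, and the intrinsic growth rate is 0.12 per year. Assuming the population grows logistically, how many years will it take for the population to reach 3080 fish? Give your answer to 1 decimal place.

A = (K − N₀)/N₀ = (4585 − 1020)/1020 = 3.4951.
Solve 4585/(1 + 3.4951·e^(−0.12t)) = 3080: 1 + 3.4951·e^(−0.12t) = 1.4886, so e^(−0.12t) = 0.139806.
−0.12·t = ln(0.139806) = -1.9675, so t = 1.9675/0.12 = 16.396.

16.4 years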